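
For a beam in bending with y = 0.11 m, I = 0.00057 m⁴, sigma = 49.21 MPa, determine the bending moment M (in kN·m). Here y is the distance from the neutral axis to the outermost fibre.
Model: a beam in bending, so sigma = (M·y) / I.
Solve for M: M = (sigma·I) / y.
Convert to SI units:
  sigma = 49.21 MPa = 4.921 × 10⁷ Pa
Substitute:
  M = ((4.921 × 10⁷) × 0.00057) / 0.11
  M = 255000 N·m
Convert: M = 255000 N·m = 255 kN·m
Final answer: M = 255 kN·m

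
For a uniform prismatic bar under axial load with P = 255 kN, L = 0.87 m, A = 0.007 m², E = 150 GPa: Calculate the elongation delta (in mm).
Model: a uniform prismatic bar under axial load, so delta = (P·L) / (A·E).
Convert to SI units:
  P = 255 kN = 255000 N
  E = 150 GPa = 1.5 × 10¹¹ Pa
Substitute:
  delta = (255000 × 0.87) / (0.007 × (1.5 × 10¹¹))
  delta = 0.0002113 m
Convert: delta = 0.0002113 m = 0.2113 mm
Final answer: delta = 0.2113 mm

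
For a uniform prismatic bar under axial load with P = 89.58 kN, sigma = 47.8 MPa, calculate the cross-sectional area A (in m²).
Model: a uniform prismatic bar under axial load, so sigma = P / A.
Solve for A: A = P / sigma.
Convert to SI units:
  P = 89.58 kN = 89580 N
  sigma = 47.8 MPa = 4.78 × 10⁷ Pa
Substitute:
  A = 89580 / (4.78 × 10⁷)
  A = 0.001874 m²
Final answer: A = 0.001874 m²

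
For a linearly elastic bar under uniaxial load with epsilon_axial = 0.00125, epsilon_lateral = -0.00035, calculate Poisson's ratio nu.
Model: a linearly elastic bar under uniaxial load, so epsilon_lateral = -nu·epsilon_axial.
Solve for nu: nu = -epsilon_lateral / epsilon_axial.
Substitute:
  nu = -(-0.00035) / 0.00125
  nu = 0.28
Final answer: nu = 0.28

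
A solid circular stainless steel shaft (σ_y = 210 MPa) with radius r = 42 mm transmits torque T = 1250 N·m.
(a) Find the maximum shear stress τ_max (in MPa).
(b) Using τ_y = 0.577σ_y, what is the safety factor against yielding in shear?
(a) For a solid circular shaft, τ_max = T·r/J with J = π·r^4/2, i.e. τ_max = 2·T / (π·r^3). Convert r = 42 mm = 0.042 m.
  τ_max = (2 × 1250) / (π × 0.042^3) = 1.074 × 10⁷ Pa = 10.74 MPa
(b) τ_y = 0.577 × 210 = 121.17 MPa
  SF = τ_y/τ_max = 121.17 / 10.74 = 11.28
Final answer: (a) τ_max = 10.74 MPa, (b) SF = 11.28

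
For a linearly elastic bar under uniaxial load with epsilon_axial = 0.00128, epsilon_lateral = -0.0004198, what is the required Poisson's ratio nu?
Model: a linearly elastic bar under uniaxial load, so epsilon_lateral = -nu·epsilon_axial.
Solve for nu: nu = -epsilon_lateral / epsilon_axial.
Substitute:
  nu = -(-0.0004198) / 0.00128
  nu = 0.328
Final answer: nu = 0.328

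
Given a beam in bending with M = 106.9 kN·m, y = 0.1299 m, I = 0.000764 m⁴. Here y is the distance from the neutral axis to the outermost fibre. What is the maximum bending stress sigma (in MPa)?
Model: a beam in bending, so sigma = (M·y) / I.
Convert to SI units:
  M = 106.9 kN·m = 106900 N·m
Substitute:
  sigma = (106900 × 0.1299) / 0.000764
  sigma = 1.818 × 10⁷ Pa
Convert: sigma = 1.818 × 10⁷ Pa = 18.18 MPa
Final answer: sigma = 18.18 MPa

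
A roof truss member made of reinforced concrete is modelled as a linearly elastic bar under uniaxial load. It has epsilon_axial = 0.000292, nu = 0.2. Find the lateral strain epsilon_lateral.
Model: a linearly elastic bar under uniaxial load, so epsilon_lateral = -nu·epsilon_axial.
Substitute:
  epsilon_lateral = -(0.2 × 0.000292)
  epsilon_lateral = -5.84 × 10⁻⁵
Final answer: epsilon_lateral = -5.84 × 10⁻⁵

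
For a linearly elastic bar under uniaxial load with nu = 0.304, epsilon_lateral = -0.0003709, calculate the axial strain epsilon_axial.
Model: a linearly elastic bar under uniaxial load, so epsilon_lateral = -nu·epsilon_axial.
Solve for epsilon_axial: epsilon_axial = -epsilon_lateral / nu.
Substitute:
  epsilon_axial = -(-0.0003709) / 0.304
  epsilon_axial = 0.00122
Final answer: epsilon_axial = 0.00122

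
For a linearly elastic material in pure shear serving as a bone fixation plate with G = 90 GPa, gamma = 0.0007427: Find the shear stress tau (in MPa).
Model: a linearly elastic material in pure shear, so tau = G·gamma.
Convert to SI units:
  G = 90 GPa = 9 × 10¹⁰ Pa
Substitute:
  tau = (9 × 10¹⁰) × 0.0007427
  tau = 6.684 × 10⁷ Pa
Convert: tau = 6.684 × 10⁷ Pa = 66.84 MPa
Final answer: tau = 66.84 MPa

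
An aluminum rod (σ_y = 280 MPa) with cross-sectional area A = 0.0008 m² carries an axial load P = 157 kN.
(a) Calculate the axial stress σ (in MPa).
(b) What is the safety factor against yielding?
(a) Axial stress σ = P/A. Convert P = 157 kN = 157000 N.
  σ = 157000 / 0.0008 = 1.962 × 10⁸ Pa = 196.2 MPa
(b) Safety factor SF = σ_y/σ = 280 / 196.2 = 1.427
Final answer: (a) σ = 196.2 MPa, (b) SF = 1.427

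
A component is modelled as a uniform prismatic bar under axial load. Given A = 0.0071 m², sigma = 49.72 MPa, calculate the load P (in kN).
Model: a uniform prismatic bar under axial load, so sigma = P / A.
Solve for P: P = sigma·A.
Convert to SI units:
  sigma = 49.72 MPa = 4.972 × 10⁷ Pa
Substitute:
  P = (4.972 × 10⁷) × 0.0071
  P = 353000 N
Convert: P = 353000 N = 353 kN
Final answer: P = 353 kN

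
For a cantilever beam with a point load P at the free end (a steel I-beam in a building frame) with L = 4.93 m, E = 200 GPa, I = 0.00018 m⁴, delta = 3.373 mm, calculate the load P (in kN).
Model: a cantilever beam with a point load P at the free end, so delta = (P·L^3) / (3·E·I).
Solve for P: P = (3·delta·E·I) / L^3.
Convert to SI units:
  E = 200 GPa = 2 × 10¹¹ Pa
  delta = 3.373 mm = 0.003373 m
Substitute:
  P = (3 × 0.003373 × (2 × 10¹¹) × 0.00018) / 4.93^3
  P = 3040 N
Convert: P = 3040 N = 3.04 kN
Final answer: P = 3.04 kN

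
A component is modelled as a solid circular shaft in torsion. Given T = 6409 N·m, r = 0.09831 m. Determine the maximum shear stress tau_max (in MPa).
Model: a solid circular shaft in torsion, so tau_max = (2·T) / (π·r^3).
Substitute:
  tau_max = (2 × 6409) / (π × 0.09831^3)
  tau_max = 4.294 × 10⁶ Pa
Convert: tau_max = 4.294 × 10⁶ Pa = 4.294 MPa
Final answer: tau_max = 4.294 MPa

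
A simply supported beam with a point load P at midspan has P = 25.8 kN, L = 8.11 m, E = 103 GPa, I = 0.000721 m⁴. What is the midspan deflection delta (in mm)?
Model: a simply supported beam with a point load P at midspan, so delta = (P·L^3) / (48·E·I).
Convert to SI units:
  P = 25.8 kN = 25800 N
  E = 103 GPa = 1.03 × 10¹¹ Pa
Substitute:
  delta = (25800 × 8.11^3) / (48 × (1.03 × 10¹¹) × 0.000721)
  delta = 0.003861 m
Convert: delta = 0.003861 m = 3.861 mm
Final answer: delta = 3.861 mm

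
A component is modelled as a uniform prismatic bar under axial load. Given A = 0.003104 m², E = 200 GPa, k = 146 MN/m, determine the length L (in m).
Model: a uniform prismatic bar under axial load, so k = (A·E) / L.
Solve for L: L = (A·E) / k.
Convert to SI units:
  E = 200 GPa = 2 × 10¹¹ Pa
  k = 146 MN/m = 1.46 × 10⁸ N/m
Substitute:
  L = (0.003104 × (2 × 10¹¹)) / (1.46 × 10⁸)
  L = 4.252 m
Final answer: L = 4.252 m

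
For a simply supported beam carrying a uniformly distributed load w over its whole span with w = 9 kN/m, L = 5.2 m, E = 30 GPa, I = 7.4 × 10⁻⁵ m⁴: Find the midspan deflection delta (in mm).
Model: a simply supported beam carrying a uniformly distributed load w over its whole span, so delta = (5·w·L^4) / (384·E·I).
Convert to SI units:
  w = 9 kN/m = 9000 N/m
  E = 30 GPa = 3 × 10¹⁰ Pa
Substitute:
  delta = (5 × 9000 × 5.2^4) / (384 × (3 × 10¹⁰) × (7.4 × 10⁻⁵))
  delta = 0.0386 m
Convert: delta = 0.0386 m = 38.6 mm
Final answer: delta = 38.6 mm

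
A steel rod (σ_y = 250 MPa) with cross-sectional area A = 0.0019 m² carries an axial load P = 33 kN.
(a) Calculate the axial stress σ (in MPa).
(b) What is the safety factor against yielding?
(a) Axial stress σ = P/A. Convert P = 33 kN = 33000 N.
  σ = 33000 / 0.0019 = 1.737 × 10⁷ Pa = 17.37 MPa
(b) Safety factor SF = σ_y/σ = 250 / 17.37 = 14.39
Final answer: (a) σ = 17.37 MPa, (b) SF = 14.39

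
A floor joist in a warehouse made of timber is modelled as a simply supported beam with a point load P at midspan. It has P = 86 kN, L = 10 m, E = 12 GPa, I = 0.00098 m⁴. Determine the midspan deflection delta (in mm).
Model: a simply supported beam with a point load P at midspan, so delta = (P·L^3) / (48·E·I).
Convert to SI units:
  P = 86 kN = 86000 N
  E = 12 GPa = 1.2 × 10¹⁰ Pa
Substitute:
  delta = (86000 × 10^3) / (48 × (1.2 × 10¹⁰) × 0.00098)
  delta = 0.1524 m
Convert: delta = 0.1524 m = 152.4 mm
Final answer: delta = 152.4 mm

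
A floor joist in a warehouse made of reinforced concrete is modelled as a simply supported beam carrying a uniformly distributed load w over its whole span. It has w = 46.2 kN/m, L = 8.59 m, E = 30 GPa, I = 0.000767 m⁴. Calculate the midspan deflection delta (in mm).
Model: a simply supported beam carrying a uniformly distributed load w over its whole span, so delta = (5·w·L^4) / (384·E·I).
Convert to SI units:
  w = 46.2 kN/m = 46200 N/m
  E = 30 GPa = 3 × 10¹⁰ Pa
Substitute:
  delta = (5 × 46200 × 8.59^4) / (384 × (3 × 10¹⁰) × 0.000767)
  delta = 0.1423 m
Convert: delta = 0.1423 m = 142.3 mm
Final answer: delta = 142.3 mm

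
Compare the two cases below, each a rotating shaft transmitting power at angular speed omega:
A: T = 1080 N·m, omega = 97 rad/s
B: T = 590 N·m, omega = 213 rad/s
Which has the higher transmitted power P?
Model: a rotating shaft transmitting power at angular speed omega, so P = T·omega (SI units).
  A: P = 1080 × 97 = 104800 W = 104.8 kW
  B: P = 590 × 213 = 125700 W = 125.7 kW
125.7 kW > 104.8 kW, so B is larger.
Final answer: B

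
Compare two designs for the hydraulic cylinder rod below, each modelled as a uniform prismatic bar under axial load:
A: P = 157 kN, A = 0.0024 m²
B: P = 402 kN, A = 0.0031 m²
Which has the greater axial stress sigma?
Model: a uniform prismatic bar under axial load, so sigma = P / A (SI units).
  A: sigma = 157000 / 0.0024 = 6.542 × 10⁷ Pa = 65.42 MPa
  B: sigma = 402000 / 0.0031 = 1.297 × 10⁸ Pa = 129.7 MPa
129.7 MPa > 65.42 MPa, so B is larger.
Final answer: B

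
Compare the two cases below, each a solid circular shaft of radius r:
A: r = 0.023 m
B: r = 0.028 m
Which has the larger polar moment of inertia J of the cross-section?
Model: a solid circular shaft of radius r, so J = (π·r^4) / 2 (SI units).
  A: J = (π × 0.023^4) / 2 = 4.396 × 10⁻⁷ m⁴
  B: J = (π × 0.028^4) / 2 = 9.655 × 10⁻⁷ m⁴
9.655 × 10⁻⁷ m⁴ > 4.396 × 10⁻⁷ m⁴, so B is larger.
Final answer: B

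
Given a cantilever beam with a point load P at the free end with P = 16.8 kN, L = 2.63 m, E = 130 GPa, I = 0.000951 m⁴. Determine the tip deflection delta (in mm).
Model: a cantilever beam with a point load P at the free end, so delta = (P·L^3) / (3·E·I).
Convert to SI units:
  P = 16.8 kN = 16800 N
  E = 130 GPa = 1.3 × 10¹¹ Pa
Substitute:
  delta = (16800 × 2.63^3) / (3 × (1.3 × 10¹¹) × 0.000951)
  delta = 0.000824 m
Convert: delta = 0.000824 m = 0.824 mm
Final answer: delta = 0.824 mm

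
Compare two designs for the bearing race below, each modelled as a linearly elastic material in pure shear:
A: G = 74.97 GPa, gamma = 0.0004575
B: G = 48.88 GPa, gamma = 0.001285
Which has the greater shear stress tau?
Model: a linearly elastic material in pure shear, so tau = G·gamma (SI units).
  A: tau = (7.497 × 10¹⁰) × 0.0004575 = 3.43 × 10⁷ Pa = 34.3 MPa
  B: tau = (4.888 × 10¹⁰) × 0.001285 = 6.281 × 10⁷ Pa = 62.81 MPa
62.81 MPa > 34.3 MPa, so B is larger.
Final answer: B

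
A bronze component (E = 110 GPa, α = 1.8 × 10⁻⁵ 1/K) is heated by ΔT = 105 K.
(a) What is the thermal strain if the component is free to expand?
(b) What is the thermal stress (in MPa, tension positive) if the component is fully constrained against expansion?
(a) Free thermal strain ε_th = α·ΔT = (1.8 × 10⁻⁵) × 105 = 0.00189
(b) Fully constrained, the expansion is suppressed, so σ = -E·α·ΔT. Convert E = 110 GPa = 1.1 × 10¹¹ Pa.
  σ = -(1.1 × 10¹¹) × (1.8 × 10⁻⁵) × 105 = -2.079 × 10⁸ Pa = -207.9 MPa (compressive)
Final answer: (a) ε_th = 0.00189, (b) σ = -207.9 MPa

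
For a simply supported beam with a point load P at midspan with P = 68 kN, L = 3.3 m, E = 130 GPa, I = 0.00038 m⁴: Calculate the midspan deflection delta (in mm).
Model: a simply supported beam with a point load P at midspan, so delta = (P·L^3) / (48·E·I).
Convert to SI units:
  P = 68 kN = 68000 N
  E = 130 GPa = 1.3 × 10¹¹ Pa
Substitute:
  delta = (68000 × 3.3^3) / (48 × (1.3 × 10¹¹) × 0.00038)
  delta = 0.001031 m
Convert: delta = 0.001031 m = 1.031 mm
Final answer: delta = 1.031 mm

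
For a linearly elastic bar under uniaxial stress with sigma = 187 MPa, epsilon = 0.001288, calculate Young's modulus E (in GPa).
Model: a linearly elastic bar under uniaxial stress, so epsilon = sigma / E.
Solve for E: E = sigma / epsilon.
Convert to SI units:
  sigma = 187 MPa = 1.87 × 10⁸ Pa
Substitute:
  E = (1.87 × 10⁸) / 0.001288
  E = 1.452 × 10¹¹ Pa
Convert: E = 1.452 × 10¹¹ Pa = 145.2 GPa
Final answer: E = 145.2 GPa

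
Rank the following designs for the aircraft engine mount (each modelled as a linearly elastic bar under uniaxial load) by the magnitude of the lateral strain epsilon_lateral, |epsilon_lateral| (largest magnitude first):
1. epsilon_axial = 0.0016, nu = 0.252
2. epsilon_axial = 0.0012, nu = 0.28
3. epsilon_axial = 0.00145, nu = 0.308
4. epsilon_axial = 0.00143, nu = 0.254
Model: a linearly elastic bar under uniaxial load, so epsilon_lateral = -nu·epsilon_axial (SI units).
  Case 1: epsilon_lateral = -(0.252 × 0.0016) = -0.0004032
  Case 2: epsilon_lateral = -(0.28 × 0.0012) = -0.000336
  Case 3: epsilon_lateral = -(0.308 × 0.00145) = -0.0004466
  Case 4: epsilon_lateral = -(0.254 × 0.00143) = -0.0003632
Ordering by |epsilon_lateral|: 0.0004466 (case 3) > 0.0004032 (case 1) > 0.0003632 (case 4) > 0.000336 (case 2)
Final answer: 3, 1, 4, 2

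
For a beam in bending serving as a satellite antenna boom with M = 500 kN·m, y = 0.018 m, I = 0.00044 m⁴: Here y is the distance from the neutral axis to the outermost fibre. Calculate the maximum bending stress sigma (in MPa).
Model: a beam in bending, so sigma = (M·y) / I.
Convert to SI units:
  M = 500 kN·m = 500000 N·m
Substitute:
  sigma = (500000 × 0.018) / 0.00044
  sigma = 2.045 × 10⁷ Pa
Convert: sigma = 2.045 × 10⁷ Pa = 20.45 MPa
Final answer: sigma = 20.45 MPa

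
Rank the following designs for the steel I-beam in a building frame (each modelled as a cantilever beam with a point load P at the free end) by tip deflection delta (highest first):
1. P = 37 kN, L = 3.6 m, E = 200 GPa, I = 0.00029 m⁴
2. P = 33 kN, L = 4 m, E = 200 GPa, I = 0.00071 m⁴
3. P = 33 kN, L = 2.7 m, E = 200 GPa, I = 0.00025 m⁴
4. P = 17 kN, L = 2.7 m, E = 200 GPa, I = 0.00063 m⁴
Model: a cantilever beam with a point load P at the free end, so delta = (P·L^3) / (3·E·I) (SI units).
  Case 1: delta = (37000 × 3.6^3) / (3 × (2 × 10¹¹) × 0.00029) = 0.009921 m = 9.921 mm
  Case 2: delta = (33000 × 4^3) / (3 × (2 × 10¹¹) × 0.00071) = 0.004958 m = 4.958 mm
  Case 3: delta = (33000 × 2.7^3) / (3 × (2 × 10¹¹) × 0.00025) = 0.00433 m = 4.33 mm
  Case 4: delta = (17000 × 2.7^3) / (3 × (2 × 10¹¹) × 0.00063) = 0.0008852 m = 0.8852 mm
Ordering: 9.921 mm (case 1) > 4.958 mm (case 2) > 4.33 mm (case 3) > 0.8852 mm (case 4)
Final answer: 1, 2, 3, 4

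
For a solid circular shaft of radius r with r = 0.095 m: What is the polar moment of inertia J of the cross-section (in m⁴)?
Model: a solid circular shaft of radius r, so J = (π·r^4) / 2.
Substitute:
  J = (π × 0.095^4) / 2
  J = 0.0001279 m⁴
Final answer: J = 0.0001279 m⁴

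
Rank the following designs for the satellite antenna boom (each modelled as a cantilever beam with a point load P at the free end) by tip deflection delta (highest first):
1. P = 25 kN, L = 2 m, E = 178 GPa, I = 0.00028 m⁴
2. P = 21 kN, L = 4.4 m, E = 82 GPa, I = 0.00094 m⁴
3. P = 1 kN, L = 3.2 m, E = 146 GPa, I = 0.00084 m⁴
Model: a cantilever beam with a point load P at the free end, so delta = (P·L^3) / (3·E·I) (SI units).
  Case 1: delta = (25000 × 2^3) / (3 × (1.78 × 10¹¹) × 0.00028) = 0.001338 m = 1.338 mm
  Case 2: delta = (21000 × 4.4^3) / (3 × (8.2 × 10¹⁰) × 0.00094) = 0.007736 m = 7.736 mm
  Case 3: delta = (1000 × 3.2^3) / (3 × (1.46 × 10¹¹) × 0.00084) = 8.906 × 10⁻⁵ m = 0.08906 mm
Ordering: 7.736 mm (case 2) > 1.338 mm (case 1) > 0.08906 mm (case 3)
Final answer: 2, 1, 3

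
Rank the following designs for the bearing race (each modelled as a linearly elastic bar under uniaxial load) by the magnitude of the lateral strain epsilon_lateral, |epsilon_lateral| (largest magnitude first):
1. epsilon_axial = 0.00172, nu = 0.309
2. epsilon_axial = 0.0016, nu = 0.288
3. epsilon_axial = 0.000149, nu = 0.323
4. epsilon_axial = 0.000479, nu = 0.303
Model: a linearly elastic bar under uniaxial load, so epsilon_lateral = -nu·epsilon_axial (SI units).
  Case 1: epsilon_lateral = -(0.309 × 0.00172) = -0.0005315
  Case 2: epsilon_lateral = -(0.288 × 0.0016) = -0.0004608
  Case 3: epsilon_lateral = -(0.323 × 0.000149) = -4.813 × 10⁻⁵
  Case 4: epsilon_lateral = -(0.303 × 0.000479) = -0.0001451
Ordering by |epsilon_lateral|: 0.0005315 (case 1) > 0.0004608 (case 2) > 0.0001451 (case 4) > 4.813 × 10⁻⁵ (case 3)
Final answer: 1, 2, 4, 3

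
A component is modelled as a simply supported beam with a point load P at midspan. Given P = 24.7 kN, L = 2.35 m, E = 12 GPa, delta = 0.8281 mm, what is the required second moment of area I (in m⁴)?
Model: a simply supported beam with a point load P at midspan, so delta = (P·L^3) / (48·E·I).
Solve for I: I = (P·L^3) / (48·delta·E).
Convert to SI units:
  P = 24.7 kN = 24700 N
  E = 12 GPa = 1.2 × 10¹⁰ Pa
  delta = 0.8281 mm = 0.0008281 m
Substitute:
  I = (24700 × 2.35^3) / (48 × 0.0008281 × (1.2 × 10¹⁰))
  I = 0.000672 m⁴
Final answer: I = 0.000672 m⁴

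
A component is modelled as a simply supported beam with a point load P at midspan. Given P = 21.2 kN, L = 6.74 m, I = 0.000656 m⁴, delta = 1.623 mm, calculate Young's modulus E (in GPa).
Model: a simply supported beam with a point load P at midspan, so delta = (P·L^3) / (48·E·I).
Solve for E: E = (P·L^3) / (48·delta·I).
Convert to SI units:
  P = 21.2 kN = 21200 N
  delta = 1.623 mm = 0.001623 m
Substitute:
  E = (21200 × 6.74^3) / (48 × 0.001623 × 0.000656)
  E = 1.27 × 10¹¹ Pa
Convert: E = 1.27 × 10¹¹ Pa = 127 GPa
Final answer: E = 127 GPa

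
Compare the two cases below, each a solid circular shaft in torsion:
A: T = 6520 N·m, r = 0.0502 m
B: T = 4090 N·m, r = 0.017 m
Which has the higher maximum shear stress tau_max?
Model: a solid circular shaft in torsion, so tau_max = (2·T) / (π·r^3) (SI units).
  A: tau_max = (2 × 6520) / (π × 0.0502^3) = 3.281 × 10⁷ Pa = 32.81 MPa
  B: tau_max = (2 × 4090) / (π × 0.017^3) = 5.3 × 10⁸ Pa = 530 MPa
530 MPa > 32.81 MPa, so B is larger.
Final answer: B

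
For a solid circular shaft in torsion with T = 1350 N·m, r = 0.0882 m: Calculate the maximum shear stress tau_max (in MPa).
Model: a solid circular shaft in torsion, so tau_max = (2·T) / (π·r^3).
Substitute:
  tau_max = (2 × 1350) / (π × 0.0882^3)
  tau_max = 1.253 × 10⁶ Pa
Convert: tau_max = 1.253 × 10⁶ Pa = 1.253 MPa
Final answer: tau_max = 1.253 MPa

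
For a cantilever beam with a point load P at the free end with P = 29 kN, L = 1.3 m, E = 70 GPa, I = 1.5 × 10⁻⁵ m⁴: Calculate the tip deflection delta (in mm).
Model: a cantilever beam with a point load P at the free end, so delta = (P·L^3) / (3·E·I).
Convert to SI units:
  P = 29 kN = 29000 N
  E = 70 GPa = 7 × 10¹⁰ Pa
Substitute:
  delta = (29000 × 1.3^3) / (3 × (7 × 10¹⁰) × (1.5 × 10⁻⁵))
  delta = 0.02023 m
Convert: delta = 0.02023 m = 20.23 mm
Final answer: delta = 20.23 mm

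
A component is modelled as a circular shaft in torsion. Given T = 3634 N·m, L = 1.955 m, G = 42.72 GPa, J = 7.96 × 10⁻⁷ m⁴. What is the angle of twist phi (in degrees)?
Model: a circular shaft in torsion, so phi = (T·L) / (G·J).
Convert to SI units:
  G = 42.72 GPa = 4.272 × 10¹⁰ Pa
Substitute:
  phi = (3634 × 1.955) / ((4.272 × 10¹⁰) × (7.96 × 10⁻⁷))
  phi = 0.2089 rad
Convert to degrees: phi = 0.2089 × 180/π = 11.97°
Final answer: phi = 11.97°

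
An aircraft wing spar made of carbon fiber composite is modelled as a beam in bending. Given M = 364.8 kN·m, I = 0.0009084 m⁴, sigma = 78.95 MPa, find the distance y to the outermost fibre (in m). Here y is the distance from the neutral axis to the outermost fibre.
Model: a beam in bending, so sigma = (M·y) / I.
Solve for y: y = (sigma·I) / M.
Convert to SI units:
  M = 364.8 kN·m = 364800 N·m
  sigma = 78.95 MPa = 7.895 × 10⁷ Pa
Substitute:
  y = ((7.895 × 10⁷) × 0.0009084) / 364800
  y = 0.1966 m
Final answer: y = 0.1966 m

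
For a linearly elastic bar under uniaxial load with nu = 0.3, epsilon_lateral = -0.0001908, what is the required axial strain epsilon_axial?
Model: a linearly elastic bar under uniaxial load, so epsilon_lateral = -nu·epsilon_axial.
Solve for epsilon_axial: epsilon_axial = -epsilon_lateral / nu.
Substitute:
  epsilon_axial = -(-0.0001908) / 0.3
  epsilon_axial = 0.000636
Final answer: epsilon_axial = 0.000636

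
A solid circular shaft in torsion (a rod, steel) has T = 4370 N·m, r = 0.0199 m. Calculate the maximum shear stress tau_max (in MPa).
Model: a solid circular shaft in torsion, so tau_max = (2·T) / (π·r^3).
Substitute:
  tau_max = (2 × 4370) / (π × 0.0199^3)
  tau_max = 3.53 × 10⁸ Pa
Convert: tau_max = 3.53 × 10⁸ Pa = 353 MPa
Final answer: tau_max = 353 MPa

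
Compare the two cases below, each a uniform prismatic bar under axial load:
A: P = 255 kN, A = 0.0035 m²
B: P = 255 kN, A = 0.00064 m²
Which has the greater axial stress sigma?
Model: a uniform prismatic bar under axial load, so sigma = P / A (SI units).
  A: sigma = 255000 / 0.0035 = 7.286 × 10⁷ Pa = 72.86 MPa
  B: sigma = 255000 / 0.00064 = 3.984 × 10⁸ Pa = 398.4 MPa
398.4 MPa > 72.86 MPa, so B is larger.
Final answer: B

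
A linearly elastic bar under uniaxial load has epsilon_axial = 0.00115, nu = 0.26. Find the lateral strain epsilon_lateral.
Model: a linearly elastic bar under uniaxial load, so epsilon_lateral = -nu·epsilon_axial.
Substitute:
  epsilon_lateral = -(0.26 × 0.00115)
  epsilon_lateral = -0.000299
Final answer: epsilon_lateral = -0.000299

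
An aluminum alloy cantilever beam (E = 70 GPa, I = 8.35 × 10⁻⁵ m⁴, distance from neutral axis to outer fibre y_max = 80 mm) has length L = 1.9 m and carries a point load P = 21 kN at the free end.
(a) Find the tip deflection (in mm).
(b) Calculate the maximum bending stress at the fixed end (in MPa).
(a) Tip deflection of a cantilever with an end point load: δ = P·L^3 / (3·E·I). Convert P = 21 kN = 21000 N, E = 70 GPa = 7 × 10¹⁰ Pa.
  δ = (21000 × 1.9^3) / (3 × (7 × 10¹⁰) × (8.35 × 10⁻⁵)) = 0.008214 m = 8.214 mm
(b) Maximum bending moment at the fixed end: M = P·L = 21000 × 1.9 = 39900 N·m. Convert y_max = 80 mm = 0.08 m.
  σ = M·y_max / I = (39900 × 0.08) / (8.35 × 10⁻⁵) = 3.823 × 10⁷ Pa = 38.23 MPa
Final answer: (a) δ = 8.214 mm, (b) σ = 38.23 MPa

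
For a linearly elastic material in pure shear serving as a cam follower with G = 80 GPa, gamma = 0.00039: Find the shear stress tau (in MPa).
Model: a linearly elastic material in pure shear, so tau = G·gamma.
Convert to SI units:
  G = 80 GPa = 8 × 10¹⁰ Pa
Substitute:
  tau = (8 × 10¹⁰) × 0.00039
  tau = 3.12 × 10⁷ Pa
Convert: tau = 3.12 × 10⁷ Pa = 31.2 MPa
Final answer: tau = 31.2 MPa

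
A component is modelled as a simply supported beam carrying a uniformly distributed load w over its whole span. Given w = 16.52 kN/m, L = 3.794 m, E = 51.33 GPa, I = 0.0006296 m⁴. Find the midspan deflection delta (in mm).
Model: a simply supported beam carrying a uniformly distributed load w over its whole span, so delta = (5·w·L^4) / (384·E·I).
Convert to SI units:
  w = 16.52 kN/m = 16520 N/m
  E = 51.33 GPa = 5.133 × 10¹⁰ Pa
Substitute:
  delta = (5 × 16520 × 3.794^4) / (384 × (5.133 × 10¹⁰) × 0.0006296)
  delta = 0.001379 m
Convert: delta = 0.001379 m = 1.379 mm
Final answer: delta = 1.379 mm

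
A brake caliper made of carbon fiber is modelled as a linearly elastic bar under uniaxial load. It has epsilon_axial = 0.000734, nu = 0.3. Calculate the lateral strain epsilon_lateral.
Model: a linearly elastic bar under uniaxial load, so epsilon_lateral = -nu·epsilon_axial.
Substitute:
  epsilon_lateral = -(0.3 × 0.000734)
  epsilon_lateral = -0.0002202
Final answer: epsilon_lateral = -0.0002202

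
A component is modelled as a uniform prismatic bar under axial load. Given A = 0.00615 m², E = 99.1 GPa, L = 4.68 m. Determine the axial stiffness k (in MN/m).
Model: a uniform prismatic bar under axial load, so k = (A·E) / L.
Convert to SI units:
  E = 99.1 GPa = 9.91 × 10¹⁰ Pa
Substitute:
  k = (0.00615 × (9.91 × 10¹⁰)) / 4.68
  k = 1.302 × 10⁸ N/m
Convert: k = 1.302 × 10⁸ N/m = 130.2 MN/m
Final answer: k = 130.2 MN/m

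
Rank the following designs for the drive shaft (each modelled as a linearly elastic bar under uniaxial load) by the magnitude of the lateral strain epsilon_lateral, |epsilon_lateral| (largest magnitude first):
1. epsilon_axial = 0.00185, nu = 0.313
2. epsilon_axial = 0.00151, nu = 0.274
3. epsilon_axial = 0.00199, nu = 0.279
Model: a linearly elastic bar under uniaxial load, so epsilon_lateral = -nu·epsilon_axial (SI units).
  Case 1: epsilon_lateral = -(0.313 × 0.00185) = -0.0005791
  Case 2: epsilon_lateral = -(0.274 × 0.00151) = -0.0004137
  Case 3: epsilon_lateral = -(0.279 × 0.00199) = -0.0005552
Ordering by |epsilon_lateral|: 0.0005791 (case 1) > 0.0005552 (case 3) > 0.0004137 (case 2)
Final answer: 1, 3, 2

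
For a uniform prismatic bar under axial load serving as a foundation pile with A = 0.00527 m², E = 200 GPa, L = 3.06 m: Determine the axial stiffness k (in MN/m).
Model: a uniform prismatic bar under axial load, so k = (A·E) / L.
Convert to SI units:
  E = 200 GPa = 2 × 10¹¹ Pa
Substitute:
  k = (0.00527 × (2 × 10¹¹)) / 3.06
  k = 3.444 × 10⁸ N/m
Convert: k = 3.444 × 10⁸ N/m = 344.4 MN/m
Final answer: k = 344.4 MN/m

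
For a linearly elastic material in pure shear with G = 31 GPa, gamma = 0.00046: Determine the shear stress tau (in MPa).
Model: a linearly elastic material in pure shear, so tau = G·gamma.
Convert to SI units:
  G = 31 GPa = 3.1 × 10¹⁰ Pa
Substitute:
  tau = (3.1 × 10¹⁰) × 0.00046
  tau = 1.426 × 10⁷ Pa
Convert: tau = 1.426 × 10⁷ Pa = 14.26 MPa
Final answer: tau = 14.26 MPa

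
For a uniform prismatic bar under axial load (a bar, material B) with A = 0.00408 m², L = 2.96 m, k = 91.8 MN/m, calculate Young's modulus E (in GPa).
Model: a uniform prismatic bar under axial load, so k = (A·E) / L.
Solve for E: E = (k·L) / A.
Convert to SI units:
  k = 91.8 MN/m = 9.18 × 10⁷ N/m
Substitute:
  E = ((9.18 × 10⁷) × 2.96) / 0.00408
  E = 6.66 × 10¹⁰ Pa
Convert: E = 6.66 × 10¹⁰ Pa = 66.6 GPa
Final answer: E = 66.6 GPa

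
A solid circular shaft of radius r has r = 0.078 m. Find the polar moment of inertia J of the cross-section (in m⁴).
Model: a solid circular shaft of radius r, so J = (π·r^4) / 2.
Substitute:
  J = (π × 0.078^4) / 2
  J = 5.814 × 10⁻⁵ m⁴
Final answer: J = 5.814 × 10⁻⁵ m⁴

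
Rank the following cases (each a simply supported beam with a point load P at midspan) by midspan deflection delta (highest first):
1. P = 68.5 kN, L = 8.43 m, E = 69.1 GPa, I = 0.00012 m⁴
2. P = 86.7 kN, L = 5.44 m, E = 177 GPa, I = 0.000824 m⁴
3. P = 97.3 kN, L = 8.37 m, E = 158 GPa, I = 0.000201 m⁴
Model: a simply supported beam with a point load P at midspan, so delta = (P·L^3) / (48·E·I) (SI units).
  Case 1: delta = (68500 × 8.43^3) / (48 × (6.91 × 10¹⁰) × 0.00012) = 0.1031 m = 103.1 mm
  Case 2: delta = (86700 × 5.44^3) / (48 × (1.77 × 10¹¹) × 0.000824) = 0.001994 m = 1.994 mm
  Case 3: delta = (97300 × 8.37^3) / (48 × (1.58 × 10¹¹) × 0.000201) = 0.03743 m = 37.43 mm
Ordering: 103.1 mm (case 1) > 37.43 mm (case 3) > 1.994 mm (case 2)
Final answer: 1, 3, 2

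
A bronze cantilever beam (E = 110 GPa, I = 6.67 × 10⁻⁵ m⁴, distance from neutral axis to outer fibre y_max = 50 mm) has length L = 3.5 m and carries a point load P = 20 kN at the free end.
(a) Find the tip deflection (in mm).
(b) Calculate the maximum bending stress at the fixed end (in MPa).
(a) Tip deflection of a cantilever with an end point load: δ = P·L^3 / (3·E·I). Convert P = 20 kN = 20000 N, E = 110 GPa = 1.1 × 10¹¹ Pa.
  δ = (20000 × 3.5^3) / (3 × (1.1 × 10¹¹) × (6.67 × 10⁻⁵)) = 0.03896 m = 38.96 mm
(b) Maximum bending moment at the fixed end: M = P·L = 20000 × 3.5 = 70000 N·m. Convert y_max = 50 mm = 0.05 m.
  σ = M·y_max / I = (70000 × 0.05) / (6.67 × 10⁻⁵) = 5.247 × 10⁷ Pa = 52.47 MPa
Final answer: (a) δ = 38.96 mm, (b) σ = 52.47 MPa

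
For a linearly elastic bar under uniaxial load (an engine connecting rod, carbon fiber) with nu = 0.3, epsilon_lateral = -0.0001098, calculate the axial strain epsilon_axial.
Model: a linearly elastic bar under uniaxial load, so epsilon_lateral = -nu·epsilon_axial.
Solve for epsilon_axial: epsilon_axial = -epsilon_lateral / nu.
Substitute:
  epsilon_axial = -(-0.0001098) / 0.3
  epsilon_axial = 0.000366
Final answer: epsilon_axial = 0.000366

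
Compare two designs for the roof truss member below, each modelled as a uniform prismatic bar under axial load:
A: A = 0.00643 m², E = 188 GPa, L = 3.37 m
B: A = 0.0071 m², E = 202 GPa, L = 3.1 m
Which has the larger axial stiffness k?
Model: a uniform prismatic bar under axial load, so k = (A·E) / L (SI units).
  A: k = (0.00643 × (1.88 × 10¹¹)) / 3.37 = 3.587 × 10⁸ N/m = 358.7 MN/m
  B: k = (0.0071 × (2.02 × 10¹¹)) / 3.1 = 4.626 × 10⁸ N/m = 462.6 MN/m
462.6 MN/m > 358.7 MN/m, so B is larger.
Final answer: B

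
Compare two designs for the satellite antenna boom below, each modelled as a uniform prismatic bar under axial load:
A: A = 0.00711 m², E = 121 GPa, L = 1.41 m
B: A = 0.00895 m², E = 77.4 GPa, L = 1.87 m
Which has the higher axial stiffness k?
Model: a uniform prismatic bar under axial load, so k = (A·E) / L (SI units).
  A: k = (0.00711 × (1.21 × 10¹¹)) / 1.41 = 6.101 × 10⁸ N/m = 610.1 MN/m
  B: k = (0.00895 × (7.74 × 10¹⁰)) / 1.87 = 3.704 × 10⁸ N/m = 370.4 MN/m
610.1 MN/m > 370.4 MN/m, so A is larger.
Final answer: A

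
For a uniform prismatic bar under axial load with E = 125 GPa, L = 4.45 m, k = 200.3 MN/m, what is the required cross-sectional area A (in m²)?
Model: a uniform prismatic bar under axial load, so k = (A·E) / L.
Solve for A: A = (k·L) / E.
Convert to SI units:
  E = 125 GPa = 1.25 × 10¹¹ Pa
  k = 200.3 MN/m = 2.003 × 10⁸ N/m
Substitute:
  A = ((2.003 × 10⁸) × 4.45) / (1.25 × 10¹¹)
  A = 0.007131 m²
Final answer: A = 0.007131 m²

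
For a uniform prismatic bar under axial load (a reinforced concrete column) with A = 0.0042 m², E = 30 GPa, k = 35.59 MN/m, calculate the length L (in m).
Model: a uniform prismatic bar under axial load, so k = (A·E) / L.
Solve for L: L = (A·E) / k.
Convert to SI units:
  E = 30 GPa = 3 × 10¹⁰ Pa
  k = 35.59 MN/m = 3.559 × 10⁷ N/m
Substitute:
  L = (0.0042 × (3 × 10¹⁰)) / (3.559 × 10⁷)
  L = 3.54 m
Final answer: L = 3.54 m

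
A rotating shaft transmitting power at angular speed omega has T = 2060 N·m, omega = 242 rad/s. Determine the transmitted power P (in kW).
Model: a rotating shaft transmitting power at angular speed omega, so P = T·omega.
Substitute:
  P = 2060 × 242
  P = 498500 W
Convert: P = 498500 W = 498.5 kW
Final answer: P = 498.5 kW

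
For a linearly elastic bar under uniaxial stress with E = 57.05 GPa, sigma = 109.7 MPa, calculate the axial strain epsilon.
Model: a linearly elastic bar under uniaxial stress, so sigma = E·epsilon.
Solve for epsilon: epsilon = sigma / E.
Convert to SI units:
  E = 57.05 GPa = 5.705 × 10¹⁰ Pa
  sigma = 109.7 MPa = 1.097 × 10⁸ Pa
Substitute:
  epsilon = (1.097 × 10⁸) / (5.705 × 10¹⁰)
  epsilon = 0.001923
Final answer: epsilon = 0.001923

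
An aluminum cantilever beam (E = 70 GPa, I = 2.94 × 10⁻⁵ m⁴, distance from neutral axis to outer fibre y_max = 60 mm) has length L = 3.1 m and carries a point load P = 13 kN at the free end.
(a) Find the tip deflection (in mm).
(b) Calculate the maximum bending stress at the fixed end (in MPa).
(a) Tip deflection of a cantilever with an end point load: δ = P·L^3 / (3·E·I). Convert P = 13 kN = 13000 N, E = 70 GPa = 7 × 10¹⁰ Pa.
  δ = (13000 × 3.1^3) / (3 × (7 × 10¹⁰) × (2.94 × 10⁻⁵)) = 0.06273 m = 62.73 mm
(b) Maximum bending moment at the fixed end: M = P·L = 13000 × 3.1 = 40300 N·m. Convert y_max = 60 mm = 0.06 m.
  σ = M·y_max / I = (40300 × 0.06) / (2.94 × 10⁻⁵) = 8.224 × 10⁷ Pa = 82.24 MPa
Final answer: (a) δ = 62.73 mm, (b) σ = 82.24 MPa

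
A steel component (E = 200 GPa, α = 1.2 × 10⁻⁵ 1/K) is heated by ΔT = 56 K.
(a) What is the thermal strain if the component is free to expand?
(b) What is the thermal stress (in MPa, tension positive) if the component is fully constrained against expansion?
(a) Free thermal strain ε_th = α·ΔT = (1.2 × 10⁻⁵) × 56 = 0.000672
(b) Fully constrained, the expansion is suppressed, so σ = -E·α·ΔT. Convert E = 200 GPa = 2 × 10¹¹ Pa.
  σ = -(2 × 10¹¹) × (1.2 × 10⁻⁵) × 56 = -1.344 × 10⁸ Pa = -134.4 MPa (compressive)
Final answer: (a) ε_th = 0.000672, (b) σ = -134.4 MPa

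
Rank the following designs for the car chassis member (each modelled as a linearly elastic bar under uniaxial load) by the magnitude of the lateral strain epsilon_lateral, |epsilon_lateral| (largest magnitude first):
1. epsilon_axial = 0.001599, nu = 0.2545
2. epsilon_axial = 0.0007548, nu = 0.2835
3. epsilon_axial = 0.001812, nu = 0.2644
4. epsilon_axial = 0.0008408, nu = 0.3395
Model: a linearly elastic bar under uniaxial load, so epsilon_lateral = -nu·epsilon_axial (SI units).
  Case 1: epsilon_lateral = -(0.2545 × 0.001599) = -0.0004069
  Case 2: epsilon_lateral = -(0.2835 × 0.0007548) = -0.000214
  Case 3: epsilon_lateral = -(0.2644 × 0.001812) = -0.0004791
  Case 4: epsilon_lateral = -(0.3395 × 0.0008408) = -0.0002855
Ordering by |epsilon_lateral|: 0.0004791 (case 3) > 0.0004069 (case 1) > 0.0002855 (case 4) > 0.000214 (case 2)
Final answer: 3, 1, 4, 2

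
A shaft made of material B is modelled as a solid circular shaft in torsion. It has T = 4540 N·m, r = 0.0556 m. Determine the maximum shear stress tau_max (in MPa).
Model: a solid circular shaft in torsion, so tau_max = (2·T) / (π·r^3).
Substitute:
  tau_max = (2 × 4540) / (π × 0.0556^3)
  tau_max = 1.682 × 10⁷ Pa
Convert: tau_max = 1.682 × 10⁷ Pa = 16.82 MPa
Final answer: tau_max = 16.82 MPa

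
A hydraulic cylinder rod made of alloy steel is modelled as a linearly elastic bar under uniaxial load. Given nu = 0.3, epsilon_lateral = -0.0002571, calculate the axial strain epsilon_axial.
Model: a linearly elastic bar under uniaxial load, so epsilon_lateral = -nu·epsilon_axial.
Solve for epsilon_axial: epsilon_axial = -epsilon_lateral / nu.
Substitute:
  epsilon_axial = -(-0.0002571) / 0.3
  epsilon_axial = 0.000857
Final answer: epsilon_axial = 0.000857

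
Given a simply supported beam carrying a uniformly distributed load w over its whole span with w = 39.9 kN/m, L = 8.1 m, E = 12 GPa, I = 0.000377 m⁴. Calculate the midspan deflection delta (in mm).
Model: a simply supported beam carrying a uniformly distributed load w over its whole span, so delta = (5·w·L^4) / (384·E·I).
Convert to SI units:
  w = 39.9 kN/m = 39900 N/m
  E = 12 GPa = 1.2 × 10¹⁰ Pa
Substitute:
  delta = (5 × 39900 × 8.1^4) / (384 × (1.2 × 10¹⁰) × 0.000377)
  delta = 0.4943 m
Convert: delta = 0.4943 m = 494.3 mm
Final answer: delta = 494.3 mm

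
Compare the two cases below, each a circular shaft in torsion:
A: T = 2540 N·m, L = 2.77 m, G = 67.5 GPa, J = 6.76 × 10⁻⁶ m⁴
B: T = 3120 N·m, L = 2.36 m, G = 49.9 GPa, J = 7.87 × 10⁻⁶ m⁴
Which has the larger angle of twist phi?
Model: a circular shaft in torsion, so phi = (T·L) / (G·J) (SI units).
  A: phi = (2540 × 2.77) / ((6.75 × 10¹⁰) × (6.76 × 10⁻⁶)) = 0.01542 rad = 0.8835°
  B: phi = (3120 × 2.36) / ((4.99 × 10¹⁰) × (7.87 × 10⁻⁶)) = 0.01875 rad = 1.074°
1.074° > 0.8835°, so B is larger.
Final answer: B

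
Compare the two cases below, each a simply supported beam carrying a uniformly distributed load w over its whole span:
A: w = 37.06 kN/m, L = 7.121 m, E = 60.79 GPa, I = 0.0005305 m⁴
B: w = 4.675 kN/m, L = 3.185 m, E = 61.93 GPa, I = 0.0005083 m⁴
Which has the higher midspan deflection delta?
Model: a simply supported beam carrying a uniformly distributed load w over its whole span, so delta = (5·w·L^4) / (384·E·I) (SI units).
  A: delta = (5 × 37060 × 7.121^4) / (384 × (6.079 × 10¹⁰) × 0.0005305) = 0.03848 m = 38.48 mm
  B: delta = (5 × 4675 × 3.185^4) / (384 × (6.193 × 10¹⁰) × 0.0005083) = 0.000199 m = 0.199 mm
38.48 mm > 0.199 mm, so A is larger.
Final answer: A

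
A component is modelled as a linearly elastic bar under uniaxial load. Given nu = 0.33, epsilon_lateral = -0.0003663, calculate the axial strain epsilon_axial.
Model: a linearly elastic bar under uniaxial load, so epsilon_lateral = -nu·epsilon_axial.
Solve for epsilon_axial: epsilon_axial = -epsilon_lateral / nu.
Substitute:
  epsilon_axial = -(-0.0003663) / 0.33
  epsilon_axial = 0.00111
Final answer: epsilon_axial = 0.00111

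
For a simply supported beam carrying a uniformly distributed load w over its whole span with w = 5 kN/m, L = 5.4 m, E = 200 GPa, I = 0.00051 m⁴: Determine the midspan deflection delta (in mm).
Model: a simply supported beam carrying a uniformly distributed load w over its whole span, so delta = (5·w·L^4) / (384·E·I).
Convert to SI units:
  w = 5 kN/m = 5000 N/m
  E = 200 GPa = 2 × 10¹¹ Pa
Substitute:
  delta = (5 × 5000 × 5.4^4) / (384 × (2 × 10¹¹) × 0.00051)
  delta = 0.0005427 m
Convert: delta = 0.0005427 m = 0.5427 mm
Final answer: delta = 0.5427 mm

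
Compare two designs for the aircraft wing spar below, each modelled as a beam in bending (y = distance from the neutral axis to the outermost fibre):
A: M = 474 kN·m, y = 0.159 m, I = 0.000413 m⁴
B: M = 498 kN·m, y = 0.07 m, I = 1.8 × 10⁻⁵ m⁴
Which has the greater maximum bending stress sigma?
Model: a beam in bending (y = distance from the neutral axis to the outermost fibre), so sigma = (M·y) / I (SI units).
  A: sigma = (474000 × 0.159) / 0.000413 = 1.825 × 10⁸ Pa = 182.5 MPa
  B: sigma = (498000 × 0.07) / (1.8 × 10⁻⁵) = 1.937 × 10⁹ Pa = 1937 MPa
1937 MPa > 182.5 MPa, so B is larger.
Final answer: B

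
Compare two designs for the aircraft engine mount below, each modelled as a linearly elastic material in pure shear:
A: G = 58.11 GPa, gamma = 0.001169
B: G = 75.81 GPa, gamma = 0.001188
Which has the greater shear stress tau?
Model: a linearly elastic material in pure shear, so tau = G·gamma (SI units).
  A: tau = (5.811 × 10¹⁰) × 0.001169 = 6.793 × 10⁷ Pa = 67.93 MPa
  B: tau = (7.581 × 10¹⁰) × 0.001188 = 9.006 × 10⁷ Pa = 90.06 MPa
90.06 MPa > 67.93 MPa, so B is larger.
Final answer: B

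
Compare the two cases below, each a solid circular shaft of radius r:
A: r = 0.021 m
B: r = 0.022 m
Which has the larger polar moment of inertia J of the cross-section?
Model: a solid circular shaft of radius r, so J = (π·r^4) / 2 (SI units).
  A: J = (π × 0.021^4) / 2 = 3.055 × 10⁻⁷ m⁴
  B: J = (π × 0.022^4) / 2 = 3.68 × 10⁻⁷ m⁴
3.68 × 10⁻⁷ m⁴ > 3.055 × 10⁻⁷ m⁴, so B is larger.
Final answer: B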